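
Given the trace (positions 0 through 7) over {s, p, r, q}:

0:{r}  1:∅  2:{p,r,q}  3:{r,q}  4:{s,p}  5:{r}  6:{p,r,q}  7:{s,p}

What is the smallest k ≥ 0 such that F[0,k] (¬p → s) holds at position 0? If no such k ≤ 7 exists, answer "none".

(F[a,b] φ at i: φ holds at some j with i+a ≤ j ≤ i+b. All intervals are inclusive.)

2

Scan j = 0,1,… for (¬p → s):
  j=0: fails
  j=1: fails
  j=2: holds
First hit at j=2, so smallest k = 2-0 = 2.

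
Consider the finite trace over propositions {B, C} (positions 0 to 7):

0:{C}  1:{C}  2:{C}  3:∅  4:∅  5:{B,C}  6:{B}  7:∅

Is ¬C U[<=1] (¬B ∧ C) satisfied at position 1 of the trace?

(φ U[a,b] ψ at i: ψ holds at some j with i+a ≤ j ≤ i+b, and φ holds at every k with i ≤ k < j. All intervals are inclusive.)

Yes

Need some j in [1,2] with (¬B ∧ C), and ¬C at every k in [1,j-1].
  j=1: (¬B ∧ C) holds; no prefix to check → satisfied.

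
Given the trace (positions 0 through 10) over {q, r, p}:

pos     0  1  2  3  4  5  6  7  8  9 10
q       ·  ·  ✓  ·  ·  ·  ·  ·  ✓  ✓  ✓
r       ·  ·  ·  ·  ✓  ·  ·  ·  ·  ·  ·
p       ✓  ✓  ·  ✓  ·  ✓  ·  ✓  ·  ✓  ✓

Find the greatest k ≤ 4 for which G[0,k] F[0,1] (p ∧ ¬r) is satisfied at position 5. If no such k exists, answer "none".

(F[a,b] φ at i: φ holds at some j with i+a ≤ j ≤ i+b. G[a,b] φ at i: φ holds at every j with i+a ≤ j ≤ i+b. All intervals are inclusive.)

4

F[0,1] (p ∧ ¬r) must hold from j=5 onward; find where it first fails.
  j=5: holds
  j=6: holds
  j=7: holds
  j=8: holds
  j=9: holds
Holds through j=9; largest k = 4.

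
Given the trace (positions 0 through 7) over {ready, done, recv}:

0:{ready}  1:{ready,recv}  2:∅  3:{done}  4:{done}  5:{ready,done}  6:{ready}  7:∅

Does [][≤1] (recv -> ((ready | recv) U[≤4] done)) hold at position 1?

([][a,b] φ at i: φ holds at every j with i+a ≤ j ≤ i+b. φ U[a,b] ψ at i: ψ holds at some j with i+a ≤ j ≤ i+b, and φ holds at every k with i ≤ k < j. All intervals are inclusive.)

No

Check (recv -> ((ready | recv) U[≤4] done)) at every j in [1,2]:
  j=1: antecedent true; consequent fails → ✗
  j=2: antecedent false → ✓
Fails at j=1 → formula fails.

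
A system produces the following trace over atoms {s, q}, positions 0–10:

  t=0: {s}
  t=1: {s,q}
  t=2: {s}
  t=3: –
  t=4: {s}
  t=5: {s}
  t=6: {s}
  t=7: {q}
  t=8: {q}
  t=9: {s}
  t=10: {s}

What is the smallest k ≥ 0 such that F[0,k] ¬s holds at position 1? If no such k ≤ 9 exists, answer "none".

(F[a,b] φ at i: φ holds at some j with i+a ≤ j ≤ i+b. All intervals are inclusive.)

Scan j = 1,2,… for ¬s:
  j=1: fails
  j=2: fails
  j=3: holds
First hit at j=3, so smallest k = 3-1 = 2.

2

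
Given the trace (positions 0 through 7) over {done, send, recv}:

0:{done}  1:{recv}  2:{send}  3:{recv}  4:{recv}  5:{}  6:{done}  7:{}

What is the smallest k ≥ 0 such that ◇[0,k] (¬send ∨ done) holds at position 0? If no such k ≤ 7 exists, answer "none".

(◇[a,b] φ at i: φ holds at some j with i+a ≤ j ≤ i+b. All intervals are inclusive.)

0

Scan j = 0,1,… for (¬send ∨ done):
  j=0: holds
First hit at j=0, so smallest k = 0-0 = 0.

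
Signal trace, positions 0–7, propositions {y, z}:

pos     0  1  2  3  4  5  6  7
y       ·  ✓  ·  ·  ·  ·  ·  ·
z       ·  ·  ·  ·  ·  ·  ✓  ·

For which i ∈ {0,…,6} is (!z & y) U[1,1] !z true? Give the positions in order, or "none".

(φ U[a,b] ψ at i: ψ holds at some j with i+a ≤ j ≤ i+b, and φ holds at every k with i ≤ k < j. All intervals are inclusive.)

Evaluate at each i in [0,6]:
  i=0: ✗ (lhs fails at k=0 before rhs at j=1)
  i=1: ✓ (rhs at j=2; lhs holds on [1,1])
  i=2: ✗ (lhs fails at k=2 before rhs at j=3)
  i=3: ✗ (lhs fails at k=3 before rhs at j=4)
  i=4: ✗ (lhs fails at k=4 before rhs at j=5)
  i=5: ✗ (no rhs in [6,6])
  i=6: ✗ (lhs fails at k=6 before rhs at j=7)

1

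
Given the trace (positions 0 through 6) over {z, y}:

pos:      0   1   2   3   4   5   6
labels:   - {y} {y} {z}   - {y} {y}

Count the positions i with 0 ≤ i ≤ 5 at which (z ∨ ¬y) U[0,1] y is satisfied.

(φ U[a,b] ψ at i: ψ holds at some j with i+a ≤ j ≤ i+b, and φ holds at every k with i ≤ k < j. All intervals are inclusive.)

Evaluate at each i in [0,5]:
  i=0: ✓ (rhs at j=1; lhs holds on [0,0])
  i=1: ✓ (rhs at j=1)
  i=2: ✓ (rhs at j=2)
  i=3: ✗ (no rhs in [3,4])
  i=4: ✓ (rhs at j=5; lhs holds on [4,4])
  i=5: ✓ (rhs at j=5)
Positions where it holds: {0, 1, 2, 4, 5} → 5.

5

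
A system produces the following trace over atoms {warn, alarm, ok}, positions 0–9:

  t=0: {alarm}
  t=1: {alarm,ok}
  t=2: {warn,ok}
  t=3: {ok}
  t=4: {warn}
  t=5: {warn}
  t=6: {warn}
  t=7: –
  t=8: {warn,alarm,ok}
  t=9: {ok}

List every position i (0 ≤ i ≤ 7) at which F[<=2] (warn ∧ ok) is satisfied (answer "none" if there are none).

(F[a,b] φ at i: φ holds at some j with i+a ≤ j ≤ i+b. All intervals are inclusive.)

0, 1, 2, 6, 7

Evaluate at each i in [0,7]:
  i=0: ✓ (witness j=2)
  i=1: ✓ (witness j=2)
  i=2: ✓ (witness j=2)
  i=3: ✗ (none in [3,5])
  i=4: ✗ (none in [4,6])
  i=5: ✗ (none in [5,7])
  i=6: ✓ (witness j=8)
  i=7: ✓ (witness j=8)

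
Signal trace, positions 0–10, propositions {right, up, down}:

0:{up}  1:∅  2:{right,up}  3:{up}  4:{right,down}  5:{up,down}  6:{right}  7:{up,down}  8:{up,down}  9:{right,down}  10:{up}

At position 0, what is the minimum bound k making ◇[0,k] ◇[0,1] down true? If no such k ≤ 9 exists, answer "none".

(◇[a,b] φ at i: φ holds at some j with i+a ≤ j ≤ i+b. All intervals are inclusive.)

3

Scan j = 0,1,… for ◇[0,1] down:
  j=0: fails
  j=1: fails
  j=2: fails
  j=3: holds
First hit at j=3, so smallest k = 3-0 = 3.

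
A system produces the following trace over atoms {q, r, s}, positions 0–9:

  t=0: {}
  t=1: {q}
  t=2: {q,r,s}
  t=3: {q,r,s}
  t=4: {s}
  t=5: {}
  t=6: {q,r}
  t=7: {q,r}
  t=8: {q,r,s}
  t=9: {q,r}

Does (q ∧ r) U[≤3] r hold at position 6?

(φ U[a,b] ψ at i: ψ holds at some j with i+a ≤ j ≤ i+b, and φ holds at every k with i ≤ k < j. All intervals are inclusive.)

True

Need some j in [6,9] with r, and (q ∧ r) at every k in [6,j-1].
  j=6: r holds; no prefix to check → satisfied.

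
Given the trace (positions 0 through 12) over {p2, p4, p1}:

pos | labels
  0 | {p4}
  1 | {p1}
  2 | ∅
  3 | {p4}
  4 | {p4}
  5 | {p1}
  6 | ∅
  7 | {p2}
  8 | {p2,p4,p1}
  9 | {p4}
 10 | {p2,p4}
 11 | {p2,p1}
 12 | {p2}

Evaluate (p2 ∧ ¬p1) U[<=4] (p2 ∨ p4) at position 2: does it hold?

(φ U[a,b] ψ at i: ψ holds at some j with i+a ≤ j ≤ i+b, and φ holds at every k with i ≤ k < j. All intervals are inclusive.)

False

Need some j in [2,6] with (p2 ∨ p4), and (p2 ∧ ¬p1) at every k in [2,j-1].
  j=2: (p2 ∨ p4) false.
  j=3: (p2 ∨ p4) holds, but (p2 ∧ ¬p1) fails at k=2 → not this j.
  j=4: (p2 ∨ p4) holds, but (p2 ∧ ¬p1) fails at k=2 → not this j.
  j=5: (p2 ∨ p4) false.
  j=6: (p2 ∨ p4) false.
No j in the window works → until fails.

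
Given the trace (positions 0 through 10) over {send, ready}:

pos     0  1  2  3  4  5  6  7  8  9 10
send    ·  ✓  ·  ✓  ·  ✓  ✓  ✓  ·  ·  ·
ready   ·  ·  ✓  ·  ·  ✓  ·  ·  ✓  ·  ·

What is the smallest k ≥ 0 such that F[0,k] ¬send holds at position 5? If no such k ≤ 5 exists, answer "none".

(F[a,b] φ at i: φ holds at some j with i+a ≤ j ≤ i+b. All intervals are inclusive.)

3

Scan j = 5,6,… for ¬send:
  j=5: fails
  j=6: fails
  j=7: fails
  j=8: holds
First hit at j=8, so smallest k = 8-5 = 3.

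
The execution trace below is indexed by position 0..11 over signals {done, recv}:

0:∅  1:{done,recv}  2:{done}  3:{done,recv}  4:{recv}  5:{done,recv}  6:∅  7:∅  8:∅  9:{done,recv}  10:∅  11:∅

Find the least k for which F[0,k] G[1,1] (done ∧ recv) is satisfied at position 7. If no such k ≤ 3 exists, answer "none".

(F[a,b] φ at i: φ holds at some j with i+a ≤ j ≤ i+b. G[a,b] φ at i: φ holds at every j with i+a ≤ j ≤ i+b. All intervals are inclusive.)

1

Scan j = 7,8,… for G[1,1] (done ∧ recv):
  j=7: fails
  j=8: holds
First hit at j=8, so smallest k = 8-7 = 1.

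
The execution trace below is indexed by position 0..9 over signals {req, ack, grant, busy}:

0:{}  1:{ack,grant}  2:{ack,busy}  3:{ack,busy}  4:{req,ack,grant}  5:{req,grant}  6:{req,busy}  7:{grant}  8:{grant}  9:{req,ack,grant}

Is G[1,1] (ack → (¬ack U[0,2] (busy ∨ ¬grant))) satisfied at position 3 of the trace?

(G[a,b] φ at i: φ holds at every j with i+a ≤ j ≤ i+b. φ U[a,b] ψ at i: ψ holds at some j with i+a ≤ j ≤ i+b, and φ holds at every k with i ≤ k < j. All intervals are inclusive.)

Check (ack → (¬ack U[0,2] (busy ∨ ¬grant))) at every j in [4,4]:
  j=4: antecedent true; consequent fails → ✗
Fails at j=4 → formula fails.

Does not hold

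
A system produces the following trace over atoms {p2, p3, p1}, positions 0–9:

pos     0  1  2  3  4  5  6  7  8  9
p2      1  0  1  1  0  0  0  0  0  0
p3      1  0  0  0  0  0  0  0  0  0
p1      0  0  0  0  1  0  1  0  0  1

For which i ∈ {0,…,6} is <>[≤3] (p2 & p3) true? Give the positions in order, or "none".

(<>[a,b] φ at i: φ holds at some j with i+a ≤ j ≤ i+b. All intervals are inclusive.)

Evaluate at each i in [0,6]:
  i=0: ✓ (witness j=0)
  i=1: ✗ (none in [1,4])
  i=2: ✗ (none in [2,5])
  i=3: ✗ (none in [3,6])
  i=4: ✗ (none in [4,7])
  i=5: ✗ (none in [5,8])
  i=6: ✗ (none in [6,9])

0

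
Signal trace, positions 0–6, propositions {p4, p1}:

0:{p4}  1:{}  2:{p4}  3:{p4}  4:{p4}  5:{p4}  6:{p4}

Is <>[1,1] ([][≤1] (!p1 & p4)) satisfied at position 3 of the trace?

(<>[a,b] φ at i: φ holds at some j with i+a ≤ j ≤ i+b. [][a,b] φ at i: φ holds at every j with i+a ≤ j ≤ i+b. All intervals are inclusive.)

True

Check [][≤1] (!p1 & p4) at each j in [4,4]:
  j=4: holds on [4,5]
Found at j=4 → formula holds.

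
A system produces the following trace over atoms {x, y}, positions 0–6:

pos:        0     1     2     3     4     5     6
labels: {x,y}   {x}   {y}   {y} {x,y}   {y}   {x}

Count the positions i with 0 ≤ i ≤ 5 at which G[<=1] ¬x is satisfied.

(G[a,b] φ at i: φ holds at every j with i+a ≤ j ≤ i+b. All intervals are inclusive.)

1

Evaluate at each i in [0,5]:
  i=0: ✗ (fails at j=0)
  i=1: ✗ (fails at j=1)
  i=2: ✓ (all of [2,3])
  i=3: ✗ (fails at j=4)
  i=4: ✗ (fails at j=4)
  i=5: ✗ (fails at j=6)
Positions where it holds: {2} → 1.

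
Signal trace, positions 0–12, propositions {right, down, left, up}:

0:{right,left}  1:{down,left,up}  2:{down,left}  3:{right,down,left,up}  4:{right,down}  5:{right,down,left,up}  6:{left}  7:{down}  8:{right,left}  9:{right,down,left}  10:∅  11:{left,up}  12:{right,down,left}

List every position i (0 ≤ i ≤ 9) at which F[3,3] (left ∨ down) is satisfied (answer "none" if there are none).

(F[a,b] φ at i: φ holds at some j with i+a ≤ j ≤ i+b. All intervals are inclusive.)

Evaluate at each i in [0,9]:
  i=0: ✓ (witness j=3)
  i=1: ✓ (witness j=4)
  i=2: ✓ (witness j=5)
  i=3: ✓ (witness j=6)
  i=4: ✓ (witness j=7)
  i=5: ✓ (witness j=8)
  i=6: ✓ (witness j=9)
  i=7: ✗ (none in [10,10])
  i=8: ✓ (witness j=11)
  i=9: ✓ (witness j=12)

0, 1, 2, 3, 4, 5, 6, 8, 9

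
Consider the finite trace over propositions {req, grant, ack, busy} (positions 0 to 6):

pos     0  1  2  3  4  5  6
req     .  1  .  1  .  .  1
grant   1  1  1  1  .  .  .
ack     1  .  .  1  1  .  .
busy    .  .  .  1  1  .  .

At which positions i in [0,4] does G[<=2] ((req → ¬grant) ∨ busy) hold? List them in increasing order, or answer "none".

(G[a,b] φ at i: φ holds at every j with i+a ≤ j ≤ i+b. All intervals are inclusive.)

2, 3, 4

Evaluate at each i in [0,4]:
  i=0: ✗ (fails at j=1)
  i=1: ✗ (fails at j=1)
  i=2: ✓ (all of [2,4])
  i=3: ✓ (all of [3,5])
  i=4: ✓ (all of [4,6])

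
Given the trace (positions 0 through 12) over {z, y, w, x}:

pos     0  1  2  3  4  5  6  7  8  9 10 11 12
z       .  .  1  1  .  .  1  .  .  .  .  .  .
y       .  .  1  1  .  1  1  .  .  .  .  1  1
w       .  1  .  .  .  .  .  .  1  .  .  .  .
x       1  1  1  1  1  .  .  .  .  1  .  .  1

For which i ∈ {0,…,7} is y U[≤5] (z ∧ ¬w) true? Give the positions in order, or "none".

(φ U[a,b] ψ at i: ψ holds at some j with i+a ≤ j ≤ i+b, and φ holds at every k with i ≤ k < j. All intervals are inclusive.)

Evaluate at each i in [0,7]:
  i=0: ✗ (lhs fails at k=0 before rhs at j=2)
  i=1: ✗ (lhs fails at k=1 before rhs at j=2)
  i=2: ✓ (rhs at j=2)
  i=3: ✓ (rhs at j=3)
  i=4: ✗ (lhs fails at k=4 before rhs at j=6)
  i=5: ✓ (rhs at j=6; lhs holds on [5,5])
  i=6: ✓ (rhs at j=6)
  i=7: ✗ (no rhs in [7,12])

2, 3, 5, 6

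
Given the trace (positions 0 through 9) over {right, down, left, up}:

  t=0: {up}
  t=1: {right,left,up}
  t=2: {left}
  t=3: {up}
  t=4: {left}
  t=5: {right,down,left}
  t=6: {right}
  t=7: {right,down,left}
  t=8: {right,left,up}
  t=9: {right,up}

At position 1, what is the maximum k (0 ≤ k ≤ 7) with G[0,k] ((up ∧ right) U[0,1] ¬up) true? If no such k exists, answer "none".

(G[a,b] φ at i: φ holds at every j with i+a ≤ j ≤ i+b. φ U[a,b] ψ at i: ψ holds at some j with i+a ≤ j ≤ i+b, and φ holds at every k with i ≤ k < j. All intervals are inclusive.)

((up ∧ right) U[0,1] ¬up) must hold from j=1 onward; find where it first fails.
  j=1: holds
  j=2: holds
  j=3: fails
Holds on [1,2], so largest k = 1.

1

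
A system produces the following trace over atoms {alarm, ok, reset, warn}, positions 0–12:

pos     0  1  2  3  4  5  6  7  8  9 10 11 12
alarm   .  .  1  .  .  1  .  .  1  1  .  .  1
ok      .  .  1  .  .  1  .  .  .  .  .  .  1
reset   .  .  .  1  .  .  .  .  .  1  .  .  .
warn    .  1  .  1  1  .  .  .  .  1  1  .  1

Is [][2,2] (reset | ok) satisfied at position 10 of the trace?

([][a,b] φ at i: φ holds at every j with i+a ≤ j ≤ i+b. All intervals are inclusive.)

True

Check (reset | ok) at every j in [12,12]:
  j=12: true
All positions satisfy it → formula holds.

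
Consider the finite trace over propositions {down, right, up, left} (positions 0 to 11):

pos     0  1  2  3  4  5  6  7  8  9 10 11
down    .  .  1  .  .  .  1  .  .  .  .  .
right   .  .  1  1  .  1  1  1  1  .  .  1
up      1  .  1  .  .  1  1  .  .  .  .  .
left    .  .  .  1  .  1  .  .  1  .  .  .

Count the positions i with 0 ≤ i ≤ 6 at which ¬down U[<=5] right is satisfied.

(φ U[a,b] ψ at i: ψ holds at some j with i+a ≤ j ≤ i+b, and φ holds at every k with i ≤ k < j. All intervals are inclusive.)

7

Evaluate at each i in [0,6]:
  i=0: ✓ (rhs at j=2; lhs holds on [0,1])
  i=1: ✓ (rhs at j=2; lhs holds on [1,1])
  i=2: ✓ (rhs at j=2)
  i=3: ✓ (rhs at j=3)
  i=4: ✓ (rhs at j=5; lhs holds on [4,4])
  i=5: ✓ (rhs at j=5)
  i=6: ✓ (rhs at j=6)
Positions where it holds: {0, 1, 2, 3, 4, 5, 6} → 7.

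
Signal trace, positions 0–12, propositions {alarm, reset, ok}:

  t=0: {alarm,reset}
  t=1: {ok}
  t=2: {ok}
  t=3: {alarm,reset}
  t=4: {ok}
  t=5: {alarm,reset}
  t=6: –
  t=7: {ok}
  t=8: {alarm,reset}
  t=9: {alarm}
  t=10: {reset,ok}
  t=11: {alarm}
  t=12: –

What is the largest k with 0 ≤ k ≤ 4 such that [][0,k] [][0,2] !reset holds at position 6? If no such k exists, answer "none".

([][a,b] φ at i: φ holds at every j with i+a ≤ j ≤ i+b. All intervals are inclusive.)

none

[][0,2] !reset must hold from j=6 onward; find where it first fails.
  j=6: fails → no k works.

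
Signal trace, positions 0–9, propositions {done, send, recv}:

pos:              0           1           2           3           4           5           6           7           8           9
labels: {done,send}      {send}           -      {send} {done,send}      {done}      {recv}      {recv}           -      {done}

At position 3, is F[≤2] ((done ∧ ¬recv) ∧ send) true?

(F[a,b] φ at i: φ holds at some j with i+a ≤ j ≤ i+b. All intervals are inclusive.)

Yes

Check ((done ∧ ¬recv) ∧ send) at each j in [3,5]:
  j=3: false
  j=4: true
  j=5: false
Found at j=4 → formula holds.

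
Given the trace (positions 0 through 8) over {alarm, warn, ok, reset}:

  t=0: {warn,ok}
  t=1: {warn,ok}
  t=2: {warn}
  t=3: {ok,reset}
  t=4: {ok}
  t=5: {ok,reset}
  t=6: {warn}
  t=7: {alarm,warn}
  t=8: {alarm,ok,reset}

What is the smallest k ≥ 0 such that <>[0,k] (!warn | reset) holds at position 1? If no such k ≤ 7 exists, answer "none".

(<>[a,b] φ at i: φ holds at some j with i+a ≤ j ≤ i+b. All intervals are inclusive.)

2

Scan j = 1,2,… for (!warn | reset):
  j=1: fails
  j=2: fails
  j=3: holds
First hit at j=3, so smallest k = 3-1 = 2.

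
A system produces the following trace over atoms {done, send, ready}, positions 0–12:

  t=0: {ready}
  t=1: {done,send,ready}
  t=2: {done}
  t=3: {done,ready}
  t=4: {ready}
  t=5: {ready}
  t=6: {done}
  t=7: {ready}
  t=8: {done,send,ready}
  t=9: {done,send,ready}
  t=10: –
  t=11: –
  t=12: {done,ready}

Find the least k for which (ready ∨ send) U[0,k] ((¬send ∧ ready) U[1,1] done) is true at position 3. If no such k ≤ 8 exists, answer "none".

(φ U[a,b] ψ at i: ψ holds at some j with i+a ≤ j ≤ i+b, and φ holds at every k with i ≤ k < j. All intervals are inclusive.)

2

Need earliest j ≥ 3 with ((¬send ∧ ready) U[1,1] done), and (ready ∨ send) at every k in [3,j-1].
  j=3: rhs fails.
  j=4: rhs fails.
  j=5: rhs holds; lhs holds on [3,4]. k = 2.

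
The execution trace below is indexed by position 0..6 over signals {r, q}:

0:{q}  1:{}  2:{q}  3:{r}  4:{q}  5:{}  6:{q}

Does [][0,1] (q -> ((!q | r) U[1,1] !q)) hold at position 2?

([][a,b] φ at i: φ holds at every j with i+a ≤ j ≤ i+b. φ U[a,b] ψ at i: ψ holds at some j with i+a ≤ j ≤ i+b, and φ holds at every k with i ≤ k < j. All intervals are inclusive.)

Check (q -> ((!q | r) U[1,1] !q)) at every j in [2,3]:
  j=2: antecedent true; consequent fails → ✗
  j=3: antecedent false → ✓
Fails at j=2 → formula fails.

No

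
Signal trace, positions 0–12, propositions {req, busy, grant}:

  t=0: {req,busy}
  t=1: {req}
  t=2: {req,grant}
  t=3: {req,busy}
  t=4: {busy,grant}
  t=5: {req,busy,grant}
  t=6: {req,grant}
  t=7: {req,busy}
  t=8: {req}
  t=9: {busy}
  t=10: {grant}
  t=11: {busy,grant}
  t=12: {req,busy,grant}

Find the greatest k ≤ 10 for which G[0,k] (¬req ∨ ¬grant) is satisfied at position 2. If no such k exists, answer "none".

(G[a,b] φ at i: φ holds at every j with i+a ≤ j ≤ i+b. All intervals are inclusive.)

none

(¬req ∨ ¬grant) must hold from j=2 onward; find where it first fails.
  j=2: fails → no k works.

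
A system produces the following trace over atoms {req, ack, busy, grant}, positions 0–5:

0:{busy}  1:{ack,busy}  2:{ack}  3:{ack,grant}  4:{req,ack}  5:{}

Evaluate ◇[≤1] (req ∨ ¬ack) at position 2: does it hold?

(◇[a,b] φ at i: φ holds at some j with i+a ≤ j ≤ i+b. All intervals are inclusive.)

Check (req ∨ ¬ack) at each j in [2,3]:
  j=2: false
  j=3: false
No position in the window satisfies it → formula fails.

Does not hold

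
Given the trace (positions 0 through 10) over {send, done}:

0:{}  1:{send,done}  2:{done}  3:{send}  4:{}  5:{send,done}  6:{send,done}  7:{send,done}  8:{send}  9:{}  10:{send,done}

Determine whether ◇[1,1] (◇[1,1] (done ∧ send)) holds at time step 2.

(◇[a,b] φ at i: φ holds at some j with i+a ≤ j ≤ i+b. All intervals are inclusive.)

False

Check ◇[1,1] (done ∧ send) at each j in [3,3]:
  j=3: fails (none in [4,4])
No position in the window satisfies it → formula fails.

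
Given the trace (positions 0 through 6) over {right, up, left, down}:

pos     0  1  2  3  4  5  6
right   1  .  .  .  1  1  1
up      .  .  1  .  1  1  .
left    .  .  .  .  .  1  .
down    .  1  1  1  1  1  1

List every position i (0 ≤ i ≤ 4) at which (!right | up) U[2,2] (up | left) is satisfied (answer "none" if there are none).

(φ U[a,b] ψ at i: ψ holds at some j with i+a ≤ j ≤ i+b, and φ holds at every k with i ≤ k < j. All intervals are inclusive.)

Evaluate at each i in [0,4]:
  i=0: ✗ (lhs fails at k=0 before rhs at j=2)
  i=1: ✗ (no rhs in [3,3])
  i=2: ✓ (rhs at j=4; lhs holds on [2,3])
  i=3: ✓ (rhs at j=5; lhs holds on [3,4])
  i=4: ✗ (no rhs in [6,6])

2, 3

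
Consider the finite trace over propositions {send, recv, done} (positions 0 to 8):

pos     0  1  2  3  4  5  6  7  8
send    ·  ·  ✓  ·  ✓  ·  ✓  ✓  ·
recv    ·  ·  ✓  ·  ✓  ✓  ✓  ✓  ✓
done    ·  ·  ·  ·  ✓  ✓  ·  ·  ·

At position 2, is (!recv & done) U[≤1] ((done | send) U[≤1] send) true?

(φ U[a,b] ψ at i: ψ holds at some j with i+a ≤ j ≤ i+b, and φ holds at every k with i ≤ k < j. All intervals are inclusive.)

Need some j in [2,3] with ((done | send) U[≤1] send), and (!recv & done) at every k in [2,j-1].
  j=2: ((done | send) U[≤1] send) holds; no prefix to check → satisfied.

Yes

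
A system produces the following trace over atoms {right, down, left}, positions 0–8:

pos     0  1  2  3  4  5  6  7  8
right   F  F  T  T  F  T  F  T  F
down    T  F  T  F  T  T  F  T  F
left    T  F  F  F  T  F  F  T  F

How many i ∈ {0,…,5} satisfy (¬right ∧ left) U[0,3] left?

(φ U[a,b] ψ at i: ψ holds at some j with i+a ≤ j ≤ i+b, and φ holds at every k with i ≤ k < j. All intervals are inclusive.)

Evaluate at each i in [0,5]:
  i=0: ✓ (rhs at j=0)
  i=1: ✗ (lhs fails at k=1 before rhs at j=4)
  i=2: ✗ (lhs fails at k=2 before rhs at j=4)
  i=3: ✗ (lhs fails at k=3 before rhs at j=4)
  i=4: ✓ (rhs at j=4)
  i=5: ✗ (lhs fails at k=5 before rhs at j=7)
Positions where it holds: {0, 4} → 2.

2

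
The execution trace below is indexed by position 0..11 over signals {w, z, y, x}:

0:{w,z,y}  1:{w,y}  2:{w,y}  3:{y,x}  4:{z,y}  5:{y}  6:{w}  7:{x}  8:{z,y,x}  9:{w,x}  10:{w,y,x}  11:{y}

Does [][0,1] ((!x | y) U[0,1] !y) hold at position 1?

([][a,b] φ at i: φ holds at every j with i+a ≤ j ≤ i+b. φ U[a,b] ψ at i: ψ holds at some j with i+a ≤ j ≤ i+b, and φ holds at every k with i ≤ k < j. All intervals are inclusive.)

Check ((!x | y) U[0,1] !y) at every j in [1,2]:
  j=1: fails
  j=2: fails
Fails at j=1 → formula fails.

Does not hold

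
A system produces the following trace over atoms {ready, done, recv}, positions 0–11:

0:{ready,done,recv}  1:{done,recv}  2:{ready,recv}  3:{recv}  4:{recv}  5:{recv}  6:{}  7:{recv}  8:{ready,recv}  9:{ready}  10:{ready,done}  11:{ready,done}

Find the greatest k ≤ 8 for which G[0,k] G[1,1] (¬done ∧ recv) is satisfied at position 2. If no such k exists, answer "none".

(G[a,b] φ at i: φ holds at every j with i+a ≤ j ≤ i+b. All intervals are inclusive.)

2

G[1,1] (¬done ∧ recv) must hold from j=2 onward; find where it first fails.
  j=2: holds
  j=3: holds
  j=4: holds
  j=5: fails
Holds on [2,4], so largest k = 2.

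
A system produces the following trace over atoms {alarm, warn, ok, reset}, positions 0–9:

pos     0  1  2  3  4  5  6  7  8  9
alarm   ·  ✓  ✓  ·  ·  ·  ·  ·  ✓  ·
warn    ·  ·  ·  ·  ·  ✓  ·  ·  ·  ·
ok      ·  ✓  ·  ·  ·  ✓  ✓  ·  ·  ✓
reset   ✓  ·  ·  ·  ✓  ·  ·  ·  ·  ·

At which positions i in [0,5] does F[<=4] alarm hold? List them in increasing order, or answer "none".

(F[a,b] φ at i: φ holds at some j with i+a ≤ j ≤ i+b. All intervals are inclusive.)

0, 1, 2, 4, 5

Evaluate at each i in [0,5]:
  i=0: ✓ (witness j=1)
  i=1: ✓ (witness j=1)
  i=2: ✓ (witness j=2)
  i=3: ✗ (none in [3,7])
  i=4: ✓ (witness j=8)
  i=5: ✓ (witness j=8)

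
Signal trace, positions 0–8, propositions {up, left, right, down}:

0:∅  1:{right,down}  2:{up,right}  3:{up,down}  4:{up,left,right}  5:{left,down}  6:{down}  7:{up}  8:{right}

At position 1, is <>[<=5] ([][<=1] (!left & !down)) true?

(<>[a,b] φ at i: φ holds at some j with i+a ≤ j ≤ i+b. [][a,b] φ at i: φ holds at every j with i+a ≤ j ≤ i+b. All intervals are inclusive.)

Does not hold

Check [][<=1] (!left & !down) at each j in [1,6]:
  j=1: fails at 1
  j=2: fails at 3
  j=3: fails at 3
  j=4: fails at 4
  j=5: fails at 5
  j=6: fails at 6
No position in the window satisfies it → formula fails.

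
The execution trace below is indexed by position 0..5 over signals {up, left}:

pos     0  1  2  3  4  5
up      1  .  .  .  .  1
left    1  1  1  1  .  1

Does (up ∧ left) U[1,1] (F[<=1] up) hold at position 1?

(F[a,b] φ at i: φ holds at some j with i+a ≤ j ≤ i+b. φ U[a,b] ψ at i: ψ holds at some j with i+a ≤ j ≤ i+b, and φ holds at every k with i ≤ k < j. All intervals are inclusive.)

Does not hold

Need some j in [2,2] with F[<=1] up, and (up ∧ left) at every k in [1,j-1].
  j=2: F[<=1] up — fails (none in [2,3]).
No j in the window works → until fails.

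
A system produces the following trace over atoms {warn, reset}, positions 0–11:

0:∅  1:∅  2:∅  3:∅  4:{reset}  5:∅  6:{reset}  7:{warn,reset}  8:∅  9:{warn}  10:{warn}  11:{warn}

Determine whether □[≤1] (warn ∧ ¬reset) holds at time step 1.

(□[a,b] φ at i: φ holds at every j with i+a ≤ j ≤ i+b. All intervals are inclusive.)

Check (warn ∧ ¬reset) at every j in [1,2]:
  j=1: false
  j=2: false
Fails at j=1 → formula fails.

No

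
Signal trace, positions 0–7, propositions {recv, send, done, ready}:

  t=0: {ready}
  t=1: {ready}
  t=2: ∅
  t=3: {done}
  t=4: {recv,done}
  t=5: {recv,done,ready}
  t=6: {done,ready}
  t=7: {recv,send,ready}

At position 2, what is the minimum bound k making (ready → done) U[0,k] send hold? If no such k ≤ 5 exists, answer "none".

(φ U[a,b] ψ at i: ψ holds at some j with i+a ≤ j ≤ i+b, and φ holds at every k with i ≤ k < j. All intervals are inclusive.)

Need earliest j ≥ 2 with send, and (ready → done) at every k in [2,j-1].
  j=2: rhs fails.
  j=3: rhs fails.
  j=4: rhs fails.
  j=5: rhs fails.
  j=6: rhs fails.
  j=7: rhs holds; lhs holds on [2,6]. k = 5.

5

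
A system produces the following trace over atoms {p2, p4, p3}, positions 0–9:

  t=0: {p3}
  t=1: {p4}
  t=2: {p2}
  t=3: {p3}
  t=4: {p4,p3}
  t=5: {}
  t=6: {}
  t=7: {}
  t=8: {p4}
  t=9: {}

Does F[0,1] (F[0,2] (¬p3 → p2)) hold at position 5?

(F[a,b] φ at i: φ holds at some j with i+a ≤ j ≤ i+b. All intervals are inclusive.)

False

Check F[0,2] (¬p3 → p2) at each j in [5,6]:
  j=5: fails (none in [5,7])
  j=6: fails (none in [6,8])
No position in the window satisfies it → formula fails.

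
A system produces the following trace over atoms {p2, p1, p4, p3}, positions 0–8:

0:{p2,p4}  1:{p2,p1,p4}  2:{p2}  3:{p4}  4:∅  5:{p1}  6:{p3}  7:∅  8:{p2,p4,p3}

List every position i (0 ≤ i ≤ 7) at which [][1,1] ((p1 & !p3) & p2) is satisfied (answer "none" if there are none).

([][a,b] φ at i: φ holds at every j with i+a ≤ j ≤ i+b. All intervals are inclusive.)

Evaluate at each i in [0,7]:
  i=0: ✓ (all of [1,1])
  i=1: ✗ (fails at j=2)
  i=2: ✗ (fails at j=3)
  i=3: ✗ (fails at j=4)
  i=4: ✗ (fails at j=5)
  i=5: ✗ (fails at j=6)
  i=6: ✗ (fails at j=7)
  i=7: ✗ (fails at j=8)

0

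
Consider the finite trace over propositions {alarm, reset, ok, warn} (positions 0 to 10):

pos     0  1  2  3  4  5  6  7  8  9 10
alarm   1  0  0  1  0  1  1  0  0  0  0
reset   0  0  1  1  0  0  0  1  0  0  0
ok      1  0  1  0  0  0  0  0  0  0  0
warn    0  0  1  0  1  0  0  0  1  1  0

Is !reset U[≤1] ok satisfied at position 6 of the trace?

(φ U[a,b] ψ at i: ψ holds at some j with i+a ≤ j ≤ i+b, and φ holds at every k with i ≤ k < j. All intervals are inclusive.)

Need some j in [6,7] with ok, and !reset at every k in [6,j-1].
  j=6: ok false.
  j=7: ok false.
No j in the window works → until fails.

False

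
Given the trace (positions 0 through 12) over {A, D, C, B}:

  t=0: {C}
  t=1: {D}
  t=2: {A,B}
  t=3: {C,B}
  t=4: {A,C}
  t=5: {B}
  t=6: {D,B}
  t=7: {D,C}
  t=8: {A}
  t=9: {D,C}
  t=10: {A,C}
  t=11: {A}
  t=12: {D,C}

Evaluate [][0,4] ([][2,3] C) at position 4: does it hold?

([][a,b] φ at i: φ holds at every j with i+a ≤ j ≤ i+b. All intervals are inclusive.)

Check [][2,3] C at every j in [4,8]:
  j=4: fails at 6
  j=5: fails at 8
  j=6: fails at 8
  j=7: holds on [9,10]
  j=8: fails at 11
Fails at j=4 → formula fails.

False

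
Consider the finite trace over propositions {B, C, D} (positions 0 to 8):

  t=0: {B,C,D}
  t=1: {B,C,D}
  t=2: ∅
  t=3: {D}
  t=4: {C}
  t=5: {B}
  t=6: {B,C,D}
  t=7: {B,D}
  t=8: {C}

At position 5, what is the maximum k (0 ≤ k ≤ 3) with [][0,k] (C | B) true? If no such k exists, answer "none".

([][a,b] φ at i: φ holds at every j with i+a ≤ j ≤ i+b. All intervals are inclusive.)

(C | B) must hold from j=5 onward; find where it first fails.
  j=5: holds
  j=6: holds
  j=7: holds
  j=8: holds
Holds through j=8; largest k = 3.

3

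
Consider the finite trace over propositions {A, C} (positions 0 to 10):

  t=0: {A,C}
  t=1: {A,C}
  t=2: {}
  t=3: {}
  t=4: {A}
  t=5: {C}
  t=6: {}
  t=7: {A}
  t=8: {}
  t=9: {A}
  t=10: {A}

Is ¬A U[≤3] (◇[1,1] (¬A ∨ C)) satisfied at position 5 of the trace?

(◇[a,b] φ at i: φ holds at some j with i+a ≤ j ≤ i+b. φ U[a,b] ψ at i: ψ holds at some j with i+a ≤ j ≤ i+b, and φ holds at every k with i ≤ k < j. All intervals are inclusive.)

Holds

Need some j in [5,8] with ◇[1,1] (¬A ∨ C), and ¬A at every k in [5,j-1].
  j=5: ◇[1,1] (¬A ∨ C) holds; no prefix to check → satisfied.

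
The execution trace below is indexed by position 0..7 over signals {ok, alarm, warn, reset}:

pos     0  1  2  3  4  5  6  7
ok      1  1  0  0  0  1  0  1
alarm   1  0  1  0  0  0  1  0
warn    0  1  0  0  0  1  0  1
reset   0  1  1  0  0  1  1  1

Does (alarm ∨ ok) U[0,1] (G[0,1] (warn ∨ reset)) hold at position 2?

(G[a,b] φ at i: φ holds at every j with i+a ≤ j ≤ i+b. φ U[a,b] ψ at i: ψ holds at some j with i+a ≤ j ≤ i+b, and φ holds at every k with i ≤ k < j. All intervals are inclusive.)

False

Need some j in [2,3] with G[0,1] (warn ∨ reset), and (alarm ∨ ok) at every k in [2,j-1].
  j=2: G[0,1] (warn ∨ reset) — fails at 3.
  j=3: G[0,1] (warn ∨ reset) — fails at 3.
No j in the window works → until fails.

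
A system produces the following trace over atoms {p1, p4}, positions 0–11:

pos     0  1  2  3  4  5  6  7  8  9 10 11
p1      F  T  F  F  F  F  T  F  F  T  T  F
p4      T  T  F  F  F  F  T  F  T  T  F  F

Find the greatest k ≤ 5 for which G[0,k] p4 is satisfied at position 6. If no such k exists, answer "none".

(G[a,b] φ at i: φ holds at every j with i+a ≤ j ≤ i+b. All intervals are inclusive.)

0

p4 must hold from j=6 onward; find where it first fails.
  j=6: holds
  j=7: fails
Holds on [6,6], so largest k = 0.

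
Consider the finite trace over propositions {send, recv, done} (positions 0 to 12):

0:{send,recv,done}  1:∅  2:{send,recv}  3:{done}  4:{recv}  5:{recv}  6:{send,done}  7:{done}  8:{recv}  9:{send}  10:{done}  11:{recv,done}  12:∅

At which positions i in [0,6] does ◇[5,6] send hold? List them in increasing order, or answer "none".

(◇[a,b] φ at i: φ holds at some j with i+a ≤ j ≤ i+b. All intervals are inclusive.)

Evaluate at each i in [0,6]:
  i=0: ✓ (witness j=6)
  i=1: ✓ (witness j=6)
  i=2: ✗ (none in [7,8])
  i=3: ✓ (witness j=9)
  i=4: ✓ (witness j=9)
  i=5: ✗ (none in [10,11])
  i=6: ✗ (none in [11,12])

0, 1, 3, 4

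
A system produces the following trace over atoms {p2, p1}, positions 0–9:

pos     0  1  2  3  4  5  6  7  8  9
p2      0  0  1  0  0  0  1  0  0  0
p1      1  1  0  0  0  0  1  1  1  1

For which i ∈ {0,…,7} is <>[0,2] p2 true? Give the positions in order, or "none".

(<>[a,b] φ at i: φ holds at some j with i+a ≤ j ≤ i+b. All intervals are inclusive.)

Evaluate at each i in [0,7]:
  i=0: ✓ (witness j=2)
  i=1: ✓ (witness j=2)
  i=2: ✓ (witness j=2)
  i=3: ✗ (none in [3,5])
  i=4: ✓ (witness j=6)
  i=5: ✓ (witness j=6)
  i=6: ✓ (witness j=6)
  i=7: ✗ (none in [7,9])

0, 1, 2, 4, 5, 6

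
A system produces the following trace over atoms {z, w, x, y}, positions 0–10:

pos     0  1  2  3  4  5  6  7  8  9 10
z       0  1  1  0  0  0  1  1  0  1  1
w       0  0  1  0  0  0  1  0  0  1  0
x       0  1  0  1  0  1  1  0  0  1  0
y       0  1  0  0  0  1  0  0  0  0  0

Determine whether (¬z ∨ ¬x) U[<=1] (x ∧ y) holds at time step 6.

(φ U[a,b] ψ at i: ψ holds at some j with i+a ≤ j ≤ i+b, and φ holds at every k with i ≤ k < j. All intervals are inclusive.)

Need some j in [6,7] with (x ∧ y), and (¬z ∨ ¬x) at every k in [6,j-1].
  j=6: (x ∧ y) false.
  j=7: (x ∧ y) false.
No j in the window works → until fails.

False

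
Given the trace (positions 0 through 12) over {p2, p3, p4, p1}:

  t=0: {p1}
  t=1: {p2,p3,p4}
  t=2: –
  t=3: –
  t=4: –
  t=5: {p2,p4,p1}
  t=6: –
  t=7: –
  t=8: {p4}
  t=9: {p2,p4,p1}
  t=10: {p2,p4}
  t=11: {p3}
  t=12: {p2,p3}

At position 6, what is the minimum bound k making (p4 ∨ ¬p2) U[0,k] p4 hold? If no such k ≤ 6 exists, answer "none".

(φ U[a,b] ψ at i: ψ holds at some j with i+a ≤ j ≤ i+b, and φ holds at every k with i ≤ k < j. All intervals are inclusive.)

2

Need earliest j ≥ 6 with p4, and (p4 ∨ ¬p2) at every k in [6,j-1].
  j=6: rhs fails.
  j=7: rhs fails.
  j=8: rhs holds; lhs holds on [6,7]. k = 2.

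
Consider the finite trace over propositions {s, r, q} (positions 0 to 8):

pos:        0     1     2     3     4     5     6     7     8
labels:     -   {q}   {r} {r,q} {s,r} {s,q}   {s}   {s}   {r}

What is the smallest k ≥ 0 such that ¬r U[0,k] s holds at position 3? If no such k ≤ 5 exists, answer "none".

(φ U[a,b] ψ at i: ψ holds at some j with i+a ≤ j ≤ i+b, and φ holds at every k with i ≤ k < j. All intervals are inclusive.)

none

Need earliest j ≥ 3 with s, and ¬r at every k in [3,j-1].
  j=3: rhs fails.
  j=4: rhs holds but lhs fails at k=3.
  j=5: rhs holds but lhs fails at k=3.
  j=6: rhs holds but lhs fails at k=3.
  j=7: rhs holds but lhs fails at k=3.
  j=8: rhs fails.
No witness within the range → none.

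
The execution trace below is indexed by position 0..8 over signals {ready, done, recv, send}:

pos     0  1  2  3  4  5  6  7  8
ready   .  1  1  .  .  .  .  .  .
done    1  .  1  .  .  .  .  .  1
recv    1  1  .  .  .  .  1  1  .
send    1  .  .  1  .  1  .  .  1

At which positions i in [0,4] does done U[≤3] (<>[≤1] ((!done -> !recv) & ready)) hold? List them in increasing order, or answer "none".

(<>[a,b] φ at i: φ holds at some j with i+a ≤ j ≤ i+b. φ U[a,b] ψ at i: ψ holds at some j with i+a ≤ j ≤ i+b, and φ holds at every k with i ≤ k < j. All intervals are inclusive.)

0, 1, 2

Evaluate at each i in [0,4]:
  i=0: ✓ (rhs at j=1; lhs holds on [0,0])
  i=1: ✓ (rhs at j=1)
  i=2: ✓ (rhs at j=2)
  i=3: ✗ (no rhs in [3,6])
  i=4: ✗ (no rhs in [4,7])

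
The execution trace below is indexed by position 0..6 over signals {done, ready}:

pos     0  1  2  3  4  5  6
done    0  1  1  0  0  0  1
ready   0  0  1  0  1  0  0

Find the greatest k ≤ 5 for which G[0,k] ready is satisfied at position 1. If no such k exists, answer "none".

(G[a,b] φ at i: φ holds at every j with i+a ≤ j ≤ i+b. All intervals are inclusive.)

none

ready must hold from j=1 onward; find where it first fails.
  j=1: fails → no k works.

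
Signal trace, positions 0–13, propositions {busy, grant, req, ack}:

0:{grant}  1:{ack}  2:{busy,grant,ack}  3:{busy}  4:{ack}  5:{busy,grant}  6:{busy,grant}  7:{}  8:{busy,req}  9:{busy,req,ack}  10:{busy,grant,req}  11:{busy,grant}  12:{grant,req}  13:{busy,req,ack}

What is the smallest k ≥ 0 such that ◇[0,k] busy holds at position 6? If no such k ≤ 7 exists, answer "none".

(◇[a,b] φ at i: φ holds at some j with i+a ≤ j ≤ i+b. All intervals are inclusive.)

0

Scan j = 6,7,… for busy:
  j=6: holds
First hit at j=6, so smallest k = 6-6 = 0.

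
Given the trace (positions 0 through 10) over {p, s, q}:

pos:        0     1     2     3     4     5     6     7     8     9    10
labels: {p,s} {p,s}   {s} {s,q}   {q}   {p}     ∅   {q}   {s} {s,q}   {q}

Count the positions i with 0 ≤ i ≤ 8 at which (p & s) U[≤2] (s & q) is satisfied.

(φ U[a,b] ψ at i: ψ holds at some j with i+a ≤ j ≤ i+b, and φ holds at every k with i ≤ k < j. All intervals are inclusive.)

Evaluate at each i in [0,8]:
  i=0: ✗ (no rhs in [0,2])
  i=1: ✗ (lhs fails at k=2 before rhs at j=3)
  i=2: ✗ (lhs fails at k=2 before rhs at j=3)
  i=3: ✓ (rhs at j=3)
  i=4: ✗ (no rhs in [4,6])
  i=5: ✗ (no rhs in [5,7])
  i=6: ✗ (no rhs in [6,8])
  i=7: ✗ (lhs fails at k=7 before rhs at j=9)
  i=8: ✗ (lhs fails at k=8 before rhs at j=9)
Positions where it holds: {3} → 1.

1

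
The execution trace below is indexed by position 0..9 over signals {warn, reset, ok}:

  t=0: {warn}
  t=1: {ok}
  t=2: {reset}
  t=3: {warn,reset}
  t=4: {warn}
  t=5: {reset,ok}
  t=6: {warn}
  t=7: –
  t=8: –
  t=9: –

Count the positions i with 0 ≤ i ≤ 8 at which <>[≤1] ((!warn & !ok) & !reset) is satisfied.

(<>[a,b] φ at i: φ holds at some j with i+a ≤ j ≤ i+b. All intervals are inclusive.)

Evaluate at each i in [0,8]:
  i=0: ✗ (none in [0,1])
  i=1: ✗ (none in [1,2])
  i=2: ✗ (none in [2,3])
  i=3: ✗ (none in [3,4])
  i=4: ✗ (none in [4,5])
  i=5: ✗ (none in [5,6])
  i=6: ✓ (witness j=7)
  i=7: ✓ (witness j=7)
  i=8: ✓ (witness j=8)
Positions where it holds: {6, 7, 8} → 3.

3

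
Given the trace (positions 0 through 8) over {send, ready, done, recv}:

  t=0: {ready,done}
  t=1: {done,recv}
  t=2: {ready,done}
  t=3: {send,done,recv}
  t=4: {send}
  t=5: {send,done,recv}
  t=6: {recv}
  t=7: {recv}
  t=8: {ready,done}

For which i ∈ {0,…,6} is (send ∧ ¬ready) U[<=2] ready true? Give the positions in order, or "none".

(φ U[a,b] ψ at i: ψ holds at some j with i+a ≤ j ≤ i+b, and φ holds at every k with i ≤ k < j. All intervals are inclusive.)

0, 2

Evaluate at each i in [0,6]:
  i=0: ✓ (rhs at j=0)
  i=1: ✗ (lhs fails at k=1 before rhs at j=2)
  i=2: ✓ (rhs at j=2)
  i=3: ✗ (no rhs in [3,5])
  i=4: ✗ (no rhs in [4,6])
  i=5: ✗ (no rhs in [5,7])
  i=6: ✗ (lhs fails at k=6 before rhs at j=8)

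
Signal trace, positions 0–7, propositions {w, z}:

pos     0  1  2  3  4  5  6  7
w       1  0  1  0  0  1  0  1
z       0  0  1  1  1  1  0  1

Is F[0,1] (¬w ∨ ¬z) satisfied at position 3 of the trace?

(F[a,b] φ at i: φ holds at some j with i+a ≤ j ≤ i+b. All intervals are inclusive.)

Check (¬w ∨ ¬z) at each j in [3,4]:
  j=3: true
  j=4: true
Found at j=3 → formula holds.

Yes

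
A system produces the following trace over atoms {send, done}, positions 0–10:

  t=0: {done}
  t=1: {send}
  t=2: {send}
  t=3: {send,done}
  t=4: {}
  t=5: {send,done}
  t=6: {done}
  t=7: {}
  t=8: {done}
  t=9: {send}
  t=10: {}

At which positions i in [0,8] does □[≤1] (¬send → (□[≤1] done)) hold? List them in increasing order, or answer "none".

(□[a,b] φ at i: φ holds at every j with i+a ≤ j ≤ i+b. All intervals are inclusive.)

Evaluate at each i in [0,8]:
  i=0: ✗ (fails at j=0)
  i=1: ✓ (all of [1,2])
  i=2: ✓ (all of [2,3])
  i=3: ✗ (fails at j=4)
  i=4: ✗ (fails at j=4)
  i=5: ✗ (fails at j=6)
  i=6: ✗ (fails at j=6)
  i=7: ✗ (fails at j=7)
  i=8: ✗ (fails at j=8)

1, 2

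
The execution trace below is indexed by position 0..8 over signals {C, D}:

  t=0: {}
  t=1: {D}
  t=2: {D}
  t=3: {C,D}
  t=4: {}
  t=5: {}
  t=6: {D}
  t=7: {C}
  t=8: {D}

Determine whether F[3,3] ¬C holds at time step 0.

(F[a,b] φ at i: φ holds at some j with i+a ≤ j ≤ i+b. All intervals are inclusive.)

Check ¬C at each j in [3,3]:
  j=3: false
No position in the window satisfies it → formula fails.

Does not hold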